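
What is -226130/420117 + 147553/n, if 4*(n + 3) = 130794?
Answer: 12132464508/3052430083 ≈ 3.9747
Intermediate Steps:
n = 65391/2 (n = -3 + (1/4)*130794 = -3 + 65397/2 = 65391/2 ≈ 32696.)
-226130/420117 + 147553/n = -226130/420117 + 147553/(65391/2) = -226130*1/420117 + 147553*(2/65391) = -226130/420117 + 295106/65391 = 12132464508/3052430083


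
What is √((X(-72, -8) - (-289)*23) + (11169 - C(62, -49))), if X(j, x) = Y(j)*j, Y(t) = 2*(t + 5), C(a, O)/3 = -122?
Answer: 11*√230 ≈ 166.82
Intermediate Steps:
C(a, O) = -366 (C(a, O) = 3*(-122) = -366)
Y(t) = 10 + 2*t (Y(t) = 2*(5 + t) = 10 + 2*t)
X(j, x) = j*(10 + 2*j) (X(j, x) = (10 + 2*j)*j = j*(10 + 2*j))
√((X(-72, -8) - (-289)*23) + (11169 - C(62, -49))) = √((2*(-72)*(5 - 72) - (-289)*23) + (11169 - 1*(-366))) = √((2*(-72)*(-67) - 1*(-6647)) + (11169 + 366)) = √((9648 + 6647) + 11535) = √(16295 + 11535) = √27830 = 11*√230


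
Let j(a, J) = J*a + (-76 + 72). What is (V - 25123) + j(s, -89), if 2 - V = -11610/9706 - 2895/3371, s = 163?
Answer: -648324619526/16359463 ≈ -39630.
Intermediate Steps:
j(a, J) = -4 + J*a (j(a, J) = J*a - 4 = -4 + J*a)
V = 66337016/16359463 (V = 2 - (-11610/9706 - 2895/3371) = 2 - (-11610*1/9706 - 2895*1/3371) = 2 - (-5805/4853 - 2895/3371) = 2 - 1*(-33618090/16359463) = 2 + 33618090/16359463 = 66337016/16359463 ≈ 4.0550)
(V - 25123) + j(s, -89) = (66337016/16359463 - 25123) + (-4 - 89*163) = -410932451933/16359463 + (-4 - 14507) = -410932451933/16359463 - 14511 = -648324619526/16359463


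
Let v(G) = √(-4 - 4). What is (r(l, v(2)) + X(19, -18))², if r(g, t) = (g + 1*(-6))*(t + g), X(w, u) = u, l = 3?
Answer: 657 + 324*I*√2 ≈ 657.0 + 458.21*I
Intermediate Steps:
v(G) = 2*I*√2 (v(G) = √(-8) = 2*I*√2)
r(g, t) = (-6 + g)*(g + t) (r(g, t) = (g - 6)*(g + t) = (-6 + g)*(g + t))
(r(l, v(2)) + X(19, -18))² = ((3² - 6*3 - 12*I*√2 + 3*(2*I*√2)) - 18)² = ((9 - 18 - 12*I*√2 + 6*I*√2) - 18)² = ((-9 - 6*I*√2) - 18)² = (-27 - 6*I*√2)²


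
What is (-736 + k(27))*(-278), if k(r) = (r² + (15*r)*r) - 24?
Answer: -3031312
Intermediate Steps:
k(r) = -24 + 16*r² (k(r) = (r² + 15*r²) - 24 = 16*r² - 24 = -24 + 16*r²)
(-736 + k(27))*(-278) = (-736 + (-24 + 16*27²))*(-278) = (-736 + (-24 + 16*729))*(-278) = (-736 + (-24 + 11664))*(-278) = (-736 + 11640)*(-278) = 10904*(-278) = -3031312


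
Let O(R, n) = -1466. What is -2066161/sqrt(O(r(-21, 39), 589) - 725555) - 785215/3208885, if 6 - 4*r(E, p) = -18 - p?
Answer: -157043/641777 + 2066161*I*sqrt(727021)/727021 ≈ -0.2447 + 2423.2*I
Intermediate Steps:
r(E, p) = 6 + p/4 (r(E, p) = 3/2 - (-18 - p)/4 = 3/2 + (9/2 + p/4) = 6 + p/4)
-2066161/sqrt(O(r(-21, 39), 589) - 725555) - 785215/3208885 = -2066161/sqrt(-1466 - 725555) - 785215/3208885 = -2066161*(-I*sqrt(727021)/727021) - 785215*1/3208885 = -2066161*(-I*sqrt(727021)/727021) - 157043/641777 = -(-2066161)*I*sqrt(727021)/727021 - 157043/641777 = 2066161*I*sqrt(727021)/727021 - 157043/641777 = -157043/641777 + 2066161*I*sqrt(727021)/727021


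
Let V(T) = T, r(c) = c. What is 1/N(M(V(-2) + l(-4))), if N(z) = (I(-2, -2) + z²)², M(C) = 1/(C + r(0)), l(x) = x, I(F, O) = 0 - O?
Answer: 1296/5329 ≈ 0.24320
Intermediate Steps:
I(F, O) = -O
M(C) = 1/C (M(C) = 1/(C + 0) = 1/C)
N(z) = (2 + z²)² (N(z) = (-1*(-2) + z²)² = (2 + z²)²)
1/N(M(V(-2) + l(-4))) = 1/((2 + (1/(-2 - 4))²)²) = 1/((2 + (1/(-6))²)²) = 1/((2 + (-⅙)²)²) = 1/((2 + 1/36)²) = 1/((73/36)²) = 1/(5329/1296) = 1296/5329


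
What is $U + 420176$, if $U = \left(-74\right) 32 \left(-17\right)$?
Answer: $460432$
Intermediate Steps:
$U = 40256$ ($U = \left(-2368\right) \left(-17\right) = 40256$)
$U + 420176 = 40256 + 420176 = 460432$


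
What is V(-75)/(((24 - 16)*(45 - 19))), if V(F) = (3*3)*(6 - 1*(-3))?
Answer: 81/208 ≈ 0.38942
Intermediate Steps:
V(F) = 81 (V(F) = 9*(6 + 3) = 9*9 = 81)
V(-75)/(((24 - 16)*(45 - 19))) = 81/(((24 - 16)*(45 - 19))) = 81/((8*26)) = 81/208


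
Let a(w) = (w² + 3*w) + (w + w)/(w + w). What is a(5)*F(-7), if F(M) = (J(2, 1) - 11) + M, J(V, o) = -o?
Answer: -779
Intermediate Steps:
a(w) = 1 + w² + 3*w (a(w) = (w² + 3*w) + (2*w)/((2*w)) = (w² + 3*w) + (2*w)*(1/(2*w)) = (w² + 3*w) + 1 = 1 + w² + 3*w)
F(M) = -12 + M (F(M) = (-1*1 - 11) + M = (-1 - 11) + M = -12 + M)
a(5)*F(-7) = (1 + 5² + 3*5)*(-12 - 7) = (1 + 25 + 15)*(-19) = 41*(-19) = -779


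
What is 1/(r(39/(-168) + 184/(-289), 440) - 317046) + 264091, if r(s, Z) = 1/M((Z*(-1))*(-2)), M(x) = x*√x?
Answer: 18090316873154914206455909/68500315699402751999 - 3520*√55/68500315699402751999 ≈ 2.6409e+5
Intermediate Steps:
M(x) = x^(3/2)
r(s, Z) = √2/(4*Z^(3/2)) (r(s, Z) = 1/(((Z*(-1))*(-2))^(3/2)) = 1/((-Z*(-2))^(3/2)) = 1/((2*Z)^(3/2)) = 1/(2*√2*Z^(3/2)) = √2/(4*Z^(3/2)))
1/(r(39/(-168) + 184/(-289), 440) - 317046) + 264091 = 1/(√2/(4*440^(3/2)) - 317046) + 264091 = 1/(√2*(√110/96800)/4 - 317046) + 264091 = 1/(√55/193600 - 317046) + 264091 = 1/(-317046 + √55/193600) + 264091 = 264091 + 1/(-317046 + √55/193600)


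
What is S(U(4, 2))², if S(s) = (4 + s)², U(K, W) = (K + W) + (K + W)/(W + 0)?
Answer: 28561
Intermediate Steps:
U(K, W) = K + W + (K + W)/W (U(K, W) = (K + W) + (K + W)/W = K + W + (K + W)/W)
S(U(4, 2))² = ((4 + (1 + 4 + 2 + 4/2))²)² = ((4 + (1 + 4 + 2 + 4*(½)))²)² = ((4 + (1 + 4 + 2 + 2))²)² = ((4 + 9)²)² = (13²)² = 169² = 28561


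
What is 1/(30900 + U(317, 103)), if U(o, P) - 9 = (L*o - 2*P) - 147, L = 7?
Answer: 1/32775 ≈ 3.0511e-5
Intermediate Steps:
U(o, P) = -138 - 2*P + 7*o (U(o, P) = 9 + ((7*o - 2*P) - 147) = 9 + ((-2*P + 7*o) - 147) = 9 + (-147 - 2*P + 7*o) = -138 - 2*P + 7*o)
1/(30900 + U(317, 103)) = 1/(30900 + (-138 - 2*103 + 7*317)) = 1/(30900 + (-138 - 206 + 2219)) = 1/(30900 + 1875) = 1/32775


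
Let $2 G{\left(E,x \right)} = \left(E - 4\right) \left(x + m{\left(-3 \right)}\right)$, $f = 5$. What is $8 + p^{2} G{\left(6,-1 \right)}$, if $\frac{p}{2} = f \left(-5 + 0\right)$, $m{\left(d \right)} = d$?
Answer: $-9992$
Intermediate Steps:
$p = -50$ ($p = 2 \cdot 5 \left(-5 + 0\right) = 2 \cdot 5 \left(-5\right) = 2 \left(-25\right) = -50$)
$G{\left(E,x \right)} = \frac{\left(-4 + E\right) \left(-3 + x\right)}{2}$ ($G{\left(E,x \right)} = \frac{\left(E - 4\right) \left(x - 3\right)}{2} = \frac{\left(-4 + E\right) \left(-3 + x\right)}{2}$)
$8 + p^{2} G{\left(6,-1 \right)} = 8 + \left(-50\right)^{2} \left(6 - -2 - 9 + \frac{1}{2} \cdot 6 \left(-1\right)\right) = 8 + 2500 \left(6 + 2 - 9 - 3\right) = 8 + 2500 \left(-4\right) = 8 - 10000 = -9992$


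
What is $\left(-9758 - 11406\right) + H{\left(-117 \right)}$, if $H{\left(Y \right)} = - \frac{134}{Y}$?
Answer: $- \frac{2476054}{117} \approx -21163.0$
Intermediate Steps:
$\left(-9758 - 11406\right) + H{\left(-117 \right)} = \left(-9758 - 11406\right) - \frac{134}{-117} = -21164 - - \frac{134}{117} = -21164 + \frac{134}{117} = - \frac{2476054}{117}$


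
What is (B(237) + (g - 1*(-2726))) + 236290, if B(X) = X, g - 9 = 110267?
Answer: 349529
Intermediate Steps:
g = 110276 (g = 9 + 110267 = 110276)
(B(237) + (g - 1*(-2726))) + 236290 = (237 + (110276 - 1*(-2726))) + 236290 = (237 + (110276 + 2726)) + 236290 = (237 + 113002) + 236290 = 113239 + 236290 = 349529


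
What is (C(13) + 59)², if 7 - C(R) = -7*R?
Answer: 24649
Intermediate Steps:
C(R) = 7 + 7*R (C(R) = 7 - (-7)*R = 7 + 7*R)
(C(13) + 59)² = ((7 + 7*13) + 59)² = ((7 + 91) + 59)² = (98 + 59)² = 157² = 24649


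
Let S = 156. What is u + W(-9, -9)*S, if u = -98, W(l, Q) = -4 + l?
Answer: -2126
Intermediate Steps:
u + W(-9, -9)*S = -98 + (-4 - 9)*156 = -98 - 13*156 = -98 - 2028 = -2126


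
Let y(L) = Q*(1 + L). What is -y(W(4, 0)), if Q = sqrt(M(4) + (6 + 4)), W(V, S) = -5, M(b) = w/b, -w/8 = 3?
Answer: 8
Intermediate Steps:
w = -24 (w = -8*3 = -24)
M(b) = -24/b
Q = 2 (Q = sqrt(-24/4 + (6 + 4)) = sqrt(-24*1/4 + 10) = sqrt(-6 + 10) = sqrt(4) = 2)
y(L) = 2 + 2*L (y(L) = 2*(1 + L) = 2 + 2*L)
-y(W(4, 0)) = -(2 + 2*(-5)) = -(2 - 10) = -1*(-8) = 8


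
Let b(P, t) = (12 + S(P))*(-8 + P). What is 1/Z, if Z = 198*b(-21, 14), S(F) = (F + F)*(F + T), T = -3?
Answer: -1/5856840 ≈ -1.7074e-7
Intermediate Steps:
S(F) = 2*F*(-3 + F) (S(F) = (F + F)*(F - 3) = (2*F)*(-3 + F) = 2*F*(-3 + F))
b(P, t) = (-8 + P)*(12 + 2*P*(-3 + P)) (b(P, t) = (12 + 2*P*(-3 + P))*(-8 + P) = (-8 + P)*(12 + 2*P*(-3 + P)))
Z = -5856840 (Z = 198*(-96 - 22*(-21)² + 2*(-21)³ + 60*(-21)) = 198*(-96 - 22*441 + 2*(-9261) - 1260) = 198*(-96 - 9702 - 18522 - 1260) = 198*(-29580) = -5856840)
1/Z = 1/(-5856840) = -1/5856840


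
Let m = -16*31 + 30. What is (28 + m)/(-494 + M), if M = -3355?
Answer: 146/1283 ≈ 0.11380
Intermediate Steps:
m = -466 (m = -496 + 30 = -466)
(28 + m)/(-494 + M) = (28 - 466)/(-494 - 3355) = -438/(-3849) = -438*(-1/3849) = 146/1283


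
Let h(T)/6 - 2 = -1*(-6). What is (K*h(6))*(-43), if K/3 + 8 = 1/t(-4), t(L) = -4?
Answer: 51084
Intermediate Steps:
h(T) = 48 (h(T) = 12 + 6*(-1*(-6)) = 12 + 6*6 = 12 + 36 = 48)
K = -99/4 (K = -24 + 3/(-4) = -24 + 3*(-1/4) = -24 - 3/4 = -99/4 ≈ -24.750)
(K*h(6))*(-43) = -99/4*48*(-43) = -1188*(-43) = 51084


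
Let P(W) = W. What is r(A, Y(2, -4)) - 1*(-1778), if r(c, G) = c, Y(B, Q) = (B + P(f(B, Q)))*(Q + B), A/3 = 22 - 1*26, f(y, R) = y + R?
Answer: 1766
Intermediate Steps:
f(y, R) = R + y
A = -12 (A = 3*(22 - 1*26) = 3*(22 - 26) = 3*(-4) = -12)
Y(B, Q) = (B + Q)*(Q + 2*B) (Y(B, Q) = (B + (Q + B))*(Q + B) = (B + (B + Q))*(B + Q) = (Q + 2*B)*(B + Q) = (B + Q)*(Q + 2*B))
r(A, Y(2, -4)) - 1*(-1778) = -12 - 1*(-1778) = -12 + 1778 = 1766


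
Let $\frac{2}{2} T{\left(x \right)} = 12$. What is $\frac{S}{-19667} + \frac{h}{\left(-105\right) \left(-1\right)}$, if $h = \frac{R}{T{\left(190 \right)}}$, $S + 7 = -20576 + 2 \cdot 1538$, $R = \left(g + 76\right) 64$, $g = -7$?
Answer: $\frac{9075691}{2065035} \approx 4.3949$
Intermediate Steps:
$T{\left(x \right)} = 12$
$R = 4416$ ($R = \left(-7 + 76\right) 64 = 69 \cdot 64 = 4416$)
$S = -17507$ ($S = -7 + \left(-20576 + 2 \cdot 1538\right) = -7 + \left(-20576 + 3076\right) = -7 - 17500 = -17507$)
$h = 368$ ($h = \frac{4416}{12} = 4416 \cdot \frac{1}{12} = 368$)
$\frac{S}{-19667} + \frac{h}{\left(-105\right) \left(-1\right)} = - \frac{17507}{-19667} + \frac{368}{\left(-105\right) \left(-1\right)} = \left(-17507\right) \left(- \frac{1}{19667}\right) + \frac{368}{105} = \frac{17507}{19667} + 368 \cdot \frac{1}{105} = \frac{17507}{19667} + \frac{368}{105} = \frac{9075691}{2065035}$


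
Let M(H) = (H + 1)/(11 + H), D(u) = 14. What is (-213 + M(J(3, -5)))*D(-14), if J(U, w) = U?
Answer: -2978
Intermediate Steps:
M(H) = (1 + H)/(11 + H)
(-213 + M(J(3, -5)))*D(-14) = (-213 + (1 + 3)/(11 + 3))*14 = (-213 + 4/14)*14 = (-213 + (1/14)*4)*14 = (-213 + 2/7)*14 = -1489/7*14 = -2978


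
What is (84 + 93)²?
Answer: 31329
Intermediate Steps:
(84 + 93)² = 177² = 31329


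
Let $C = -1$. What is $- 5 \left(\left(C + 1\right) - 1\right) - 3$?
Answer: $2$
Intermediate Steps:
$- 5 \left(\left(C + 1\right) - 1\right) - 3 = - 5 \left(\left(-1 + 1\right) - 1\right) - 3 = - 5 \left(0 - 1\right) - 3 = \left(-5\right) \left(-1\right) - 3 = 5 - 3 = 2$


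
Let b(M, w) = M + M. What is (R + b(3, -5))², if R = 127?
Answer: 17689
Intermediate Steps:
b(M, w) = 2*M
(R + b(3, -5))² = (127 + 2*3)² = (127 + 6)² = 133² = 17689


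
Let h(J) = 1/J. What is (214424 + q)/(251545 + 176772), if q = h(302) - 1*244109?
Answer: -8964869/129351734 ≈ -0.069306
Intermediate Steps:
q = -73720917/302 (q = 1/302 - 1*244109 = 1/302 - 244109 = -73720917/302 ≈ -2.4411e+5)
(214424 + q)/(251545 + 176772) = (214424 - 73720917/302)/(251545 + 176772) = -8964869/302/428317 = -8964869/302*1/428317 = -8964869/129351734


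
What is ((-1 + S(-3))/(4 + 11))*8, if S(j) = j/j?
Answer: 0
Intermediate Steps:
S(j) = 1
((-1 + S(-3))/(4 + 11))*8 = ((-1 + 1)/(4 + 11))*8 = (0/15)*8 = (0*(1/15))*8 = 0*8 = 0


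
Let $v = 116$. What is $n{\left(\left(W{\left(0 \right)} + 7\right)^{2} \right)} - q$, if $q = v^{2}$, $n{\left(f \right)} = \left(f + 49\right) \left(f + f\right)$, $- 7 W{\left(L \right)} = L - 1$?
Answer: $- \frac{7802856}{2401} \approx -3249.8$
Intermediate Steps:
$W{\left(L \right)} = \frac{1}{7} - \frac{L}{7}$ ($W{\left(L \right)} = - \frac{L - 1}{7} = - \frac{-1 + L}{7} = \frac{1}{7} - \frac{L}{7}$)
$n{\left(f \right)} = 2 f \left(49 + f\right)$ ($n{\left(f \right)} = \left(49 + f\right) 2 f = 2 f \left(49 + f\right)$)
$q = 13456$ ($q = 116^{2} = 13456$)
$n{\left(\left(W{\left(0 \right)} + 7\right)^{2} \right)} - q = 2 \left(\left(\frac{1}{7} - 0\right) + 7\right)^{2} \left(49 + \left(\left(\frac{1}{7} - 0\right) + 7\right)^{2}\right) - 13456 = 2 \left(\left(\frac{1}{7} + 0\right) + 7\right)^{2} \left(49 + \left(\left(\frac{1}{7} + 0\right) + 7\right)^{2}\right) - 13456 = 2 \left(\frac{1}{7} + 7\right)^{2} \left(49 + \left(\frac{1}{7} + 7\right)^{2}\right) - 13456 = 2 \left(\frac{50}{7}\right)^{2} \left(49 + \left(\frac{50}{7}\right)^{2}\right) - 13456 = 2 \cdot \frac{2500}{49} \left(49 + \frac{2500}{49}\right) - 13456 = 2 \cdot \frac{2500}{49} \cdot \frac{4901}{49} - 13456 = \frac{24505000}{2401} - 13456 = - \frac{7802856}{2401}$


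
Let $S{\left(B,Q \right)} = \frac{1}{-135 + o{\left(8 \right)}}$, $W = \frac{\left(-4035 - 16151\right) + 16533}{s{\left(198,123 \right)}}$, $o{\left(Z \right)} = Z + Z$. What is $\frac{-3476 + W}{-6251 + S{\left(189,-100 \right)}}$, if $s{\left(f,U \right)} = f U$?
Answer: $\frac{10074320683}{18116209980} \approx 0.55609$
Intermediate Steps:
$o{\left(Z \right)} = 2 Z$
$s{\left(f,U \right)} = U f$
$W = - \frac{3653}{24354}$ ($W = \frac{\left(-4035 - 16151\right) + 16533}{123 \cdot 198} = \frac{-20186 + 16533}{24354} = \left(-3653\right) \frac{1}{24354} = - \frac{3653}{24354} \approx -0.15$)
$S{\left(B,Q \right)} = - \frac{1}{119}$ ($S{\left(B,Q \right)} = \frac{1}{-135 + 2 \cdot 8} = \frac{1}{-135 + 16} = \frac{1}{-119} = - \frac{1}{119}$)
$\frac{-3476 + W}{-6251 + S{\left(189,-100 \right)}} = \frac{-3476 - \frac{3653}{24354}}{-6251 - \frac{1}{119}} = - \frac{84658157}{24354 \left(- \frac{743870}{119}\right)} = \left(- \frac{84658157}{24354}\right) \left(- \frac{119}{743870}\right) = \frac{10074320683}{18116209980}$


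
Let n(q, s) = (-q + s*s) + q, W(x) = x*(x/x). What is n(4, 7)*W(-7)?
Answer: -343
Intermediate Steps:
W(x) = x (W(x) = x*1 = x)
n(q, s) = s² (n(q, s) = (-q + s²) + q = (s² - q) + q = s²)
n(4, 7)*W(-7) = 7²*(-7) = 49*(-7) = -343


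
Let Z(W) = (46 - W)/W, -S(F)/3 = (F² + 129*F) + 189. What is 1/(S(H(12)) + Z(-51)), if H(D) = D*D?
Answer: -51/6043750 ≈ -8.4385e-6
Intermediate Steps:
H(D) = D²
S(F) = -567 - 387*F - 3*F² (S(F) = -3*((F² + 129*F) + 189) = -3*(189 + F² + 129*F) = -567 - 387*F - 3*F²)
Z(W) = (46 - W)/W
1/(S(H(12)) + Z(-51)) = 1/((-567 - 387*12² - 3*(12²)²) + (46 - 1*(-51))/(-51)) = 1/((-567 - 387*144 - 3*144²) - (46 + 51)/51) = 1/((-567 - 55728 - 3*20736) - 1/51*97) = 1/((-567 - 55728 - 62208) - 97/51) = 1/(-118503 - 97/51) = 1/(-6043750/51) = -51/6043750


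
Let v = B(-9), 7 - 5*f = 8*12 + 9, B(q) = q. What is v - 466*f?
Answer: 45623/5 ≈ 9124.6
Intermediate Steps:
f = -98/5 (f = 7/5 - (8*12 + 9)/5 = 7/5 - (96 + 9)/5 = 7/5 - ⅕*105 = 7/5 - 21 = -98/5 ≈ -19.600)
v = -9
v - 466*f = -9 - 466*(-98/5) = -9 + 45668/5 = 45623/5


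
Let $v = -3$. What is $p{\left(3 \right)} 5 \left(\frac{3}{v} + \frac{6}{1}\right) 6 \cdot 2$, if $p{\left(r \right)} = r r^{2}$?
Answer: $8100$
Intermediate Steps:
$p{\left(r \right)} = r^{3}$
$p{\left(3 \right)} 5 \left(\frac{3}{v} + \frac{6}{1}\right) 6 \cdot 2 = 3^{3} \cdot 5 \left(\frac{3}{-3} + \frac{6}{1}\right) 6 \cdot 2 = 27 \cdot 5 \left(3 \left(- \frac{1}{3}\right) + 6 \cdot 1\right) 6 \cdot 2 = 135 \left(-1 + 6\right) 6 \cdot 2 = 135 \cdot 5 \cdot 6 \cdot 2 = 135 \cdot 30 \cdot 2 = 135 \cdot 60 = 8100$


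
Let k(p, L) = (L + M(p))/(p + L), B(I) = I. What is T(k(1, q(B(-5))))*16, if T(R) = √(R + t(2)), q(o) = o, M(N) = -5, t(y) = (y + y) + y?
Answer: 8*√34 ≈ 46.648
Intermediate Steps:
t(y) = 3*y (t(y) = 2*y + y = 3*y)
k(p, L) = (-5 + L)/(L + p) (k(p, L) = (L - 5)/(p + L) = (-5 + L)/(L + p))
T(R) = √(6 + R) (T(R) = √(R + 3*2) = √(R + 6) = √(6 + R))
T(k(1, q(B(-5))))*16 = √(6 + (-5 - 5)/(-5 + 1))*16 = √(6 - 10/(-4))*16 = √(6 - ¼*(-10))*16 = √(6 + 5/2)*16 = √(17/2)*16 = (√34/2)*16 = 8*√34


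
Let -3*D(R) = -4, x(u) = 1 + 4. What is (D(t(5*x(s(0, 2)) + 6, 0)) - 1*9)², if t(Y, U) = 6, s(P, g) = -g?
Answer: 529/9 ≈ 58.778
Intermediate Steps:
x(u) = 5
D(R) = 4/3 (D(R) = -⅓*(-4) = 4/3)
(D(t(5*x(s(0, 2)) + 6, 0)) - 1*9)² = (4/3 - 1*9)² = (4/3 - 9)² = (-23/3)² = 529/9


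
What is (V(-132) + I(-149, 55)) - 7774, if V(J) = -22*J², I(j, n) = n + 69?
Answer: -390978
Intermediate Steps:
I(j, n) = 69 + n
(V(-132) + I(-149, 55)) - 7774 = (-22*(-132)² + (69 + 55)) - 7774 = (-22*17424 + 124) - 7774 = (-383328 + 124) - 7774 = -383204 - 7774 = -390978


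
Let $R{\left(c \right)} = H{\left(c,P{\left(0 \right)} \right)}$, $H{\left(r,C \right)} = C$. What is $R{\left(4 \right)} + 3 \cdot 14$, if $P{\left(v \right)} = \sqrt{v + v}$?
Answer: $42$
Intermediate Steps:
$P{\left(v \right)} = \sqrt{2} \sqrt{v}$ ($P{\left(v \right)} = \sqrt{2 v} = \sqrt{2} \sqrt{v}$)
$R{\left(c \right)} = 0$ ($R{\left(c \right)} = \sqrt{2} \sqrt{0} = \sqrt{2} \cdot 0 = 0$)
$R{\left(4 \right)} + 3 \cdot 14 = 0 + 3 \cdot 14 = 0 + 42 = 42$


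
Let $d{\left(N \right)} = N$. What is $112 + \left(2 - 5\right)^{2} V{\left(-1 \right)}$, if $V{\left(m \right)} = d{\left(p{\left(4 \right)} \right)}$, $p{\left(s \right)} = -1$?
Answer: $103$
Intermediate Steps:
$V{\left(m \right)} = -1$
$112 + \left(2 - 5\right)^{2} V{\left(-1 \right)} = 112 + \left(2 - 5\right)^{2} \left(-1\right) = 112 + \left(-3\right)^{2} \left(-1\right) = 112 + 9 \left(-1\right) = 112 - 9 = 103$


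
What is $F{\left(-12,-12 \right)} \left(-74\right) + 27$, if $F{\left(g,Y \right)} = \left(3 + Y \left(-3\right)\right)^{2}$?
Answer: $-112527$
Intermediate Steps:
$F{\left(g,Y \right)} = \left(3 - 3 Y\right)^{2}$
$F{\left(-12,-12 \right)} \left(-74\right) + 27 = 9 \left(-1 - 12\right)^{2} \left(-74\right) + 27 = 9 \left(-13\right)^{2} \left(-74\right) + 27 = 9 \cdot 169 \left(-74\right) + 27 = 1521 \left(-74\right) + 27 = -112554 + 27 = -112527$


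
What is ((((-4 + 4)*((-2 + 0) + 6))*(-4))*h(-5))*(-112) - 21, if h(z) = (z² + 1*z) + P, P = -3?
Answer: -21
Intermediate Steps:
h(z) = -3 + z + z² (h(z) = (z² + 1*z) - 3 = (z² + z) - 3 = (z + z²) - 3 = -3 + z + z²)
((((-4 + 4)*((-2 + 0) + 6))*(-4))*h(-5))*(-112) - 21 = ((((-4 + 4)*((-2 + 0) + 6))*(-4))*(-3 - 5 + (-5)²))*(-112) - 21 = (((0*(-2 + 6))*(-4))*(-3 - 5 + 25))*(-112) - 21 = (((0*4)*(-4))*17)*(-112) - 21 = ((0*(-4))*17)*(-112) - 21 = (0*17)*(-112) - 21 = 0*(-112) - 21 = 0 - 21 = -21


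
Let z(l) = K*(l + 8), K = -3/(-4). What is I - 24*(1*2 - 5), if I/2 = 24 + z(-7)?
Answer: 243/2 ≈ 121.50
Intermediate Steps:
K = ¾ (K = -3*(-¼) = ¾ ≈ 0.75000)
z(l) = 6 + 3*l/4 (z(l) = 3*(l + 8)/4 = 3*(8 + l)/4 = 6 + 3*l/4)
I = 99/2 (I = 2*(24 + (6 + (¾)*(-7))) = 2*(24 + (6 - 21/4)) = 2*(24 + ¾) = 2*(99/4) = 99/2 ≈ 49.500)
I - 24*(1*2 - 5) = 99/2 - 24*(1*2 - 5) = 99/2 - 24*(2 - 5) = 99/2 - 24*(-3) = 99/2 + 72 = 243/2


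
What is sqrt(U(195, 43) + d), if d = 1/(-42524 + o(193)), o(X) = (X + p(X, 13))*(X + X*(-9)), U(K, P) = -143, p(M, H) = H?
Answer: I*sqrt(4648347570495)/180294 ≈ 11.958*I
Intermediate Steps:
o(X) = -8*X*(13 + X) (o(X) = (X + 13)*(X + X*(-9)) = (13 + X)*(X - 9*X) = (13 + X)*(-8*X) = -8*X*(13 + X))
d = -1/360588 (d = 1/(-42524 - 8*193*(13 + 193)) = 1/(-42524 - 8*193*206) = 1/(-42524 - 318064) = 1/(-360588) = -1/360588 ≈ -2.7732e-6)
sqrt(U(195, 43) + d) = sqrt(-143 - 1/360588) = sqrt(-51564085/360588) = I*sqrt(4648347570495)/180294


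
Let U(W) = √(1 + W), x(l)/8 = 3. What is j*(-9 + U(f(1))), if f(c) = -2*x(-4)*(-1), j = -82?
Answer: 164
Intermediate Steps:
x(l) = 24 (x(l) = 8*3 = 24)
f(c) = 48 (f(c) = -2*24*(-1) = -48*(-1) = 48)
j*(-9 + U(f(1))) = -82*(-9 + √(1 + 48)) = -82*(-9 + √49) = -82*(-9 + 7) = -82*(-2) = 164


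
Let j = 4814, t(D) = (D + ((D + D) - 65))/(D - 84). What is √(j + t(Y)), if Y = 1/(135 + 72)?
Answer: √1455543489890/17387 ≈ 69.389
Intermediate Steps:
Y = 1/207 ≈ 0.0048309
t(D) = (-65 + 3*D)/(-84 + D) (t(D) = (D + (2*D - 65))/(-84 + D) = (D + (-65 + 2*D))/(-84 + D) = (-65 + 3*D)/(-84 + D))
√(j + t(Y)) = √(4814 + (-65 + 3*(1/207))/(-84 + 1/207)) = √(4814 + (-65 + 1/69)/(-17387/207)) = √(4814 - 207/17387*(-4484/69)) = √(4814 + 13452/17387) = √(83714470/17387) = √1455543489890/17387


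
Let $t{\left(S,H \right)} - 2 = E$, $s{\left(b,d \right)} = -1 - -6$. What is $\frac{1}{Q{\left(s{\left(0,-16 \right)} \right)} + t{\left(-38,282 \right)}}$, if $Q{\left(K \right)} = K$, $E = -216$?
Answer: $- \frac{1}{209} \approx -0.0047847$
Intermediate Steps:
$s{\left(b,d \right)} = 5$ ($s{\left(b,d \right)} = -1 + 6 = 5$)
$t{\left(S,H \right)} = -214$ ($t{\left(S,H \right)} = 2 - 216 = -214$)
$\frac{1}{Q{\left(s{\left(0,-16 \right)} \right)} + t{\left(-38,282 \right)}} = \frac{1}{5 - 214} = \frac{1}{-209} = - \frac{1}{209}$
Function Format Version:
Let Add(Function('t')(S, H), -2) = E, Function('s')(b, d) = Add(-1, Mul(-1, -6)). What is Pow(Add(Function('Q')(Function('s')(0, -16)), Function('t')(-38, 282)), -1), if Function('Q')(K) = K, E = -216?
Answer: Rational(-1, 209) ≈ -0.0047847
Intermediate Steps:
Function('s')(b, d) = 5 (Function('s')(b, d) = Add(-1, 6) = 5)
Function('t')(S, H) = -214 (Function('t')(S, H) = Add(2, -216) = -214)
Pow(Add(Function('Q')(Function('s')(0, -16)), Function('t')(-38, 282)), -1) = Pow(Add(5, -214), -1) = Pow(-209, -1) = Rational(-1, 209)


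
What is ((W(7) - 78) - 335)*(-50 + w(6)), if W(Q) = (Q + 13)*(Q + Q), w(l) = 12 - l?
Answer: 5852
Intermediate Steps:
W(Q) = 2*Q*(13 + Q) (W(Q) = (13 + Q)*(2*Q) = 2*Q*(13 + Q))
((W(7) - 78) - 335)*(-50 + w(6)) = ((2*7*(13 + 7) - 78) - 335)*(-50 + (12 - 1*6)) = ((2*7*20 - 78) - 335)*(-50 + (12 - 6)) = ((280 - 78) - 335)*(-50 + 6) = (202 - 335)*(-44) = -133*(-44) = 5852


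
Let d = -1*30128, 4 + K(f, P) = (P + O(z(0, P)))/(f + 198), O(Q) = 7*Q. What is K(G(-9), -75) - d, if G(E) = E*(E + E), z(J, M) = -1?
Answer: 5422279/180 ≈ 30124.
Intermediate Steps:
G(E) = 2*E² (G(E) = E*(2*E) = 2*E²)
K(f, P) = -4 + (-7 + P)/(198 + f) (K(f, P) = -4 + (P + 7*(-1))/(f + 198) = -4 + (P - 7)/(198 + f) = -4 + (-7 + P)/(198 + f))
d = -30128
K(G(-9), -75) - d = (-799 - 75 - 8*(-9)²)/(198 + 2*(-9)²) - 1*(-30128) = (-799 - 75 - 8*81)/(198 + 2*81) + 30128 = (-799 - 75 - 4*162)/(198 + 162) + 30128 = (-799 - 75 - 648)/360 + 30128 = (1/360)*(-1522) + 30128 = -761/180 + 30128 = 5422279/180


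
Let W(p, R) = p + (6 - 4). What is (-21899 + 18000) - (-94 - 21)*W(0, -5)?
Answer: -3669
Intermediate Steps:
W(p, R) = 2 + p (W(p, R) = p + 2 = 2 + p)
(-21899 + 18000) - (-94 - 21)*W(0, -5) = (-21899 + 18000) - (-94 - 21)*(2 + 0) = -3899 - (-115)*2 = -3899 - 1*(-230) = -3899 + 230 = -3669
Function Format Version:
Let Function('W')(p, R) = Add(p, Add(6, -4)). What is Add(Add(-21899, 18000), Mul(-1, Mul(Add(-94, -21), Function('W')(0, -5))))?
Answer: -3669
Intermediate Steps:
Function('W')(p, R) = Add(2, p) (Function('W')(p, R) = Add(p, 2) = Add(2, p))
Add(Add(-21899, 18000), Mul(-1, Mul(Add(-94, -21), Function('W')(0, -5)))) = Add(Add(-21899, 18000), Mul(-1, Mul(Add(-94, -21), Add(2, 0)))) = Add(-3899, Mul(-1, Mul(-115, 2))) = Add(-3899, Mul(-1, -230)) = Add(-3899, 230) = -3669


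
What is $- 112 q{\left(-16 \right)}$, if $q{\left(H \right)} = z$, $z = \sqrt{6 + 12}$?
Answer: $- 336 \sqrt{2} \approx -475.18$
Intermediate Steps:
$z = 3 \sqrt{2}$ ($z = \sqrt{18} = 3 \sqrt{2} \approx 4.2426$)
$q{\left(H \right)} = 3 \sqrt{2}$
$- 112 q{\left(-16 \right)} = - 112 \cdot 3 \sqrt{2} = - 336 \sqrt{2}$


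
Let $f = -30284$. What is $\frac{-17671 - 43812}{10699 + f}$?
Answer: $\frac{61483}{19585} \approx 3.1393$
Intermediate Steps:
$\frac{-17671 - 43812}{10699 + f} = \frac{-17671 - 43812}{10699 - 30284} = - \frac{61483}{-19585} = \left(-61483\right) \left(- \frac{1}{19585}\right) = \frac{61483}{19585}$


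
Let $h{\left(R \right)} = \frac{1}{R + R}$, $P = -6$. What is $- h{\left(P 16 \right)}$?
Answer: $\frac{1}{192} \approx 0.0052083$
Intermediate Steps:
$h{\left(R \right)} = \frac{1}{2 R}$
$- h{\left(P 16 \right)} = - \frac{1}{2 \left(\left(-6\right) 16\right)} = - \frac{1}{2 \left(-96\right)} = - \frac{-1}{2 \cdot 96} = \left(-1\right) \left(- \frac{1}{192}\right) = \frac{1}{192}$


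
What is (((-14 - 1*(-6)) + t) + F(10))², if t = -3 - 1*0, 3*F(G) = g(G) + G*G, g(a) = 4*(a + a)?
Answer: 2401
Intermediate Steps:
g(a) = 8*a (g(a) = 4*(2*a) = 8*a)
F(G) = G²/3 + 8*G/3 (F(G) = (8*G + G*G)/3 = (8*G + G²)/3 = (G² + 8*G)/3 = G²/3 + 8*G/3)
t = -3 (t = -3 + 0 = -3)
(((-14 - 1*(-6)) + t) + F(10))² = (((-14 - 1*(-6)) - 3) + (⅓)*10*(8 + 10))² = (((-14 + 6) - 3) + (⅓)*10*18)² = ((-8 - 3) + 60)² = (-11 + 60)² = 49² = 2401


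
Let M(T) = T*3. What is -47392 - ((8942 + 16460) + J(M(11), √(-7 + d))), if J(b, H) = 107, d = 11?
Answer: -72901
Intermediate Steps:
M(T) = 3*T
-47392 - ((8942 + 16460) + J(M(11), √(-7 + d))) = -47392 - ((8942 + 16460) + 107) = -47392 - (25402 + 107) = -47392 - 1*25509 = -47392 - 25509 = -72901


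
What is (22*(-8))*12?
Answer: -2112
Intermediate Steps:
(22*(-8))*12 = -176*12 = -2112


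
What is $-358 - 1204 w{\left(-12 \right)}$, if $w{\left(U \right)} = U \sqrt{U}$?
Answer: $-358 + 28896 i \sqrt{3} \approx -358.0 + 50049.0 i$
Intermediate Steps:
$w{\left(U \right)} = U^{\frac{3}{2}}$
$-358 - 1204 w{\left(-12 \right)} = -358 - 1204 \left(-12\right)^{\frac{3}{2}} = -358 - 1204 \left(- 24 i \sqrt{3}\right) = -358 + 28896 i \sqrt{3}$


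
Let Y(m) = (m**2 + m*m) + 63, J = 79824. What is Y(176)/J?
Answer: 62015/79824 ≈ 0.77690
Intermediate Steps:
Y(m) = 63 + 2*m**2 (Y(m) = (m**2 + m**2) + 63 = 2*m**2 + 63 = 63 + 2*m**2)
Y(176)/J = (63 + 2*176**2)/79824 = (63 + 2*30976)*(1/79824) = (63 + 61952)*(1/79824) = 62015*(1/79824) = 62015/79824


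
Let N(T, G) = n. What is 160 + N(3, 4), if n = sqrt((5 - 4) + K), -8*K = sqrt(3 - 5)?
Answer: 160 + sqrt(16 - 2*I*sqrt(2))/4 ≈ 161.0 - 0.088048*I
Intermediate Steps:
K = -I*sqrt(2)/8 (K = -sqrt(3 - 5)/8 = -I*sqrt(2)/8 ≈ -0.17678*I)
n = sqrt(1 - I*sqrt(2)/8) (n = sqrt((5 - 4) - I*sqrt(2)/8) = sqrt(1 - I*sqrt(2)/8) ≈ 1.0039 - 0.088048*I)
N(T, G) = sqrt(16 - 2*I*sqrt(2))/4
160 + N(3, 4) = 160 + sqrt(16 - 2*I*sqrt(2))/4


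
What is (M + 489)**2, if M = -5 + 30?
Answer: 264196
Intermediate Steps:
M = 25
(M + 489)**2 = (25 + 489)**2 = 514**2 = 264196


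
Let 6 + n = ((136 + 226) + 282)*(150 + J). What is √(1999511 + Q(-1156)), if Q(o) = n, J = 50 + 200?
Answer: √2257105 ≈ 1502.4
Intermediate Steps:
J = 250
n = 257594 (n = -6 + ((136 + 226) + 282)*(150 + 250) = -6 + (362 + 282)*400 = -6 + 644*400 = -6 + 257600 = 257594)
Q(o) = 257594
√(1999511 + Q(-1156)) = √(1999511 + 257594) = √2257105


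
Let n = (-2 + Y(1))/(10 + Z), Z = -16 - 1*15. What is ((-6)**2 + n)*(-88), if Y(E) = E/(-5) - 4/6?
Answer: -1001704/315 ≈ -3180.0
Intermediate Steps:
Y(E) = -2/3 - E/5 (Y(E) = E*(-1/5) - 4*1/6 = -E/5 - 2/3 = -2/3 - E/5)
Z = -31 (Z = -16 - 15 = -31)
n = 43/315 (n = (-2 + (-2/3 - 1/5*1))/(10 - 31) = (-2 + (-2/3 - 1/5))/(-21) = (-2 - 13/15)*(-1/21) = -43/15*(-1/21) = 43/315 ≈ 0.13651)
((-6)**2 + n)*(-88) = ((-6)**2 + 43/315)*(-88) = (36 + 43/315)*(-88) = (11383/315)*(-88) = -1001704/315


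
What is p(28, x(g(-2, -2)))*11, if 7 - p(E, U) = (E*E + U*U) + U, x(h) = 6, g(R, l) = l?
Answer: -9009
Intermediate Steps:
p(E, U) = 7 - U - E² - U² (p(E, U) = 7 - ((E*E + U*U) + U) = 7 - ((E² + U²) + U) = 7 - (U + E² + U²) = 7 + (-U - E² - U²) = 7 - U - E² - U²)
p(28, x(g(-2, -2)))*11 = (7 - 1*6 - 1*28² - 1*6²)*11 = (7 - 6 - 1*784 - 1*36)*11 = (7 - 6 - 784 - 36)*11 = -819*11 = -9009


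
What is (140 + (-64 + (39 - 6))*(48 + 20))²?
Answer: 3873024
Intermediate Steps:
(140 + (-64 + (39 - 6))*(48 + 20))² = (140 + (-64 + 33)*68)² = (140 - 31*68)² = (140 - 2108)² = (-1968)² = 3873024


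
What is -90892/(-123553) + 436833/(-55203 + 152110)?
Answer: 62780098693/11973150571 ≈ 5.2434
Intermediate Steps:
-90892/(-123553) + 436833/(-55203 + 152110) = -90892*(-1/123553) + 436833/96907 = 90892/123553 + 436833*(1/96907) = 90892/123553 + 436833/96907 = 62780098693/11973150571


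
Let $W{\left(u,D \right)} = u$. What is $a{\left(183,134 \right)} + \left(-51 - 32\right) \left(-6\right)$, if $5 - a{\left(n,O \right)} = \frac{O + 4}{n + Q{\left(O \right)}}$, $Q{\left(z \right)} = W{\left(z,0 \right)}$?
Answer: $\frac{159313}{317} \approx 502.56$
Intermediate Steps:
$Q{\left(z \right)} = z$
$a{\left(n,O \right)} = 5 - \frac{4 + O}{O + n}$ ($a{\left(n,O \right)} = 5 - \frac{O + 4}{n + O} = 5 - \frac{4 + O}{O + n}$)
$a{\left(183,134 \right)} + \left(-51 - 32\right) \left(-6\right) = \frac{-4 + 4 \cdot 134 + 5 \cdot 183}{134 + 183} + \left(-51 - 32\right) \left(-6\right) = \frac{-4 + 536 + 915}{317} - -498 = \frac{1}{317} \cdot 1447 + 498 = \frac{1447}{317} + 498 = \frac{159313}{317}$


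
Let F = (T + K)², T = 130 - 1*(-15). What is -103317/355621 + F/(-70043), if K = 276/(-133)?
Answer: -36644232399580/62944440823481 ≈ -0.58217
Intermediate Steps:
T = 145 (T = 130 + 15 = 145)
K = -276/133 (K = 276*(-1/133) = -276/133 ≈ -2.0752)
F = 361342081/17689 (F = (145 - 276/133)² = (19009/133)² = 361342081/17689 ≈ 20428.)
-103317/355621 + F/(-70043) = -103317/355621 + (361342081/17689)/(-70043) = -103317*1/355621 + (361342081/17689)*(-1/70043) = -103317/355621 - 361342081/1238990627 = -36644232399580/62944440823481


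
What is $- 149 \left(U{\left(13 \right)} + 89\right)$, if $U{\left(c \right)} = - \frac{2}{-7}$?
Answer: $- \frac{93125}{7} \approx -13304.0$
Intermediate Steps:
$U{\left(c \right)} = \frac{2}{7}$ ($U{\left(c \right)} = \left(-2\right) \left(- \frac{1}{7}\right) = \frac{2}{7}$)
$- 149 \left(U{\left(13 \right)} + 89\right) = - 149 \left(\frac{2}{7} + 89\right) = \left(-149\right) \frac{625}{7} = - \frac{93125}{7}$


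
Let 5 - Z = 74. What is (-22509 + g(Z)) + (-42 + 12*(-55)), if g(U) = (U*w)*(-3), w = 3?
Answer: -22590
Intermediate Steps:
Z = -69 (Z = 5 - 1*74 = 5 - 74 = -69)
g(U) = -9*U (g(U) = (U*3)*(-3) = (3*U)*(-3) = -9*U)
(-22509 + g(Z)) + (-42 + 12*(-55)) = (-22509 - 9*(-69)) + (-42 + 12*(-55)) = (-22509 + 621) + (-42 - 660) = -21888 - 702 = -22590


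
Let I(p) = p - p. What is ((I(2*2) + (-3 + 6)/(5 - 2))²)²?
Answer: 1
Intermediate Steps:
I(p) = 0
((I(2*2) + (-3 + 6)/(5 - 2))²)² = ((0 + (-3 + 6)/(5 - 2))²)² = ((0 + 3/3)²)² = ((0 + 3*(⅓))²)² = ((0 + 1)²)² = (1²)² = 1² = 1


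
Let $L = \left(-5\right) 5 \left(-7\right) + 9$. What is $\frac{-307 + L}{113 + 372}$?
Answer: $- \frac{123}{485} \approx -0.25361$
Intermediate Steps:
$L = 184$ ($L = \left(-25\right) \left(-7\right) + 9 = 175 + 9 = 184$)
$\frac{-307 + L}{113 + 372} = \frac{-307 + 184}{113 + 372} = - \frac{123}{485}$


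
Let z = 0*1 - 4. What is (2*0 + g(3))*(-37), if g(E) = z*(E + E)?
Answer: 888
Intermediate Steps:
z = -4 (z = 0 - 4 = -4)
g(E) = -8*E (g(E) = -4*(E + E) = -8*E)
(2*0 + g(3))*(-37) = (2*0 - 8*3)*(-37) = (0 - 24)*(-37) = -24*(-37) = 888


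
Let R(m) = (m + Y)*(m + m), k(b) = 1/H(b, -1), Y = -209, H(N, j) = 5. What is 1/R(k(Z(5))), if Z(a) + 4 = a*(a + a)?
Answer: -25/2088 ≈ -0.011973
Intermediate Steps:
Z(a) = -4 + 2*a² (Z(a) = -4 + a*(a + a) = -4 + a*(2*a) = -4 + 2*a²)
k(b) = ⅕ (k(b) = 1/5 = ⅕)
R(m) = 2*m*(-209 + m) (R(m) = (m - 209)*(m + m) = (-209 + m)*(2*m) = 2*m*(-209 + m))
1/R(k(Z(5))) = 1/(2*(⅕)*(-209 + ⅕)) = 1/(2*(⅕)*(-1044/5)) = 1/(-2088/25) = -25/2088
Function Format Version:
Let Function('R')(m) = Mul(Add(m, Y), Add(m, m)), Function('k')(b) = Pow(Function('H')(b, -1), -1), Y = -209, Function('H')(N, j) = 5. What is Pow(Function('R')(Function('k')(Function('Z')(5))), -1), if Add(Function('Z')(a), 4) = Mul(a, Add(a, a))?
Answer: Rational(-25, 2088) ≈ -0.011973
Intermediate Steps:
Function('Z')(a) = Add(-4, Mul(2, Pow(a, 2))) (Function('Z')(a) = Add(-4, Mul(a, Add(a, a))) = Add(-4, Mul(a, Mul(2, a))) = Add(-4, Mul(2, Pow(a, 2))))
Function('k')(b) = Rational(1, 5) (Function('k')(b) = Pow(5, -1) = Rational(1, 5))
Function('R')(m) = Mul(2, m, Add(-209, m)) (Function('R')(m) = Mul(Add(m, -209), Add(m, m)) = Mul(Add(-209, m), Mul(2, m)) = Mul(2, m, Add(-209, m)))
Pow(Function('R')(Function('k')(Function('Z')(5))), -1) = Pow(Mul(2, Rational(1, 5), Add(-209, Rational(1, 5))), -1) = Pow(Mul(2, Rational(1, 5), Rational(-1044, 5)), -1) = Pow(Rational(-2088, 25), -1) = Rational(-25, 2088)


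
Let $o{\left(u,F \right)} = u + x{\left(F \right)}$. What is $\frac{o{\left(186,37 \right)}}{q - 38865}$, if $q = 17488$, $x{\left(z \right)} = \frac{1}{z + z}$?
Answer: $- \frac{13765}{1581898} \approx -0.0087016$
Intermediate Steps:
$x{\left(z \right)} = \frac{1}{2 z}$
$o{\left(u,F \right)} = u + \frac{1}{2 F}$
$\frac{o{\left(186,37 \right)}}{q - 38865} = \frac{186 + \frac{1}{2 \cdot 37}}{17488 - 38865} = \frac{186 + \frac{1}{2} \cdot \frac{1}{37}}{-21377} = \left(186 + \frac{1}{74}\right) \left(- \frac{1}{21377}\right) = \frac{13765}{74} \left(- \frac{1}{21377}\right) = - \frac{13765}{1581898}$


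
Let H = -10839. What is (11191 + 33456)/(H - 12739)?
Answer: -44647/23578 ≈ -1.8936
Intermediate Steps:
(11191 + 33456)/(H - 12739) = (11191 + 33456)/(-10839 - 12739) = 44647/(-23578) = 44647*(-1/23578) = -44647/23578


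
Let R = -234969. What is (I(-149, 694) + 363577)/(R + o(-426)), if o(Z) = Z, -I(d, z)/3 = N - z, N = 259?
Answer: -364882/235395 ≈ -1.5501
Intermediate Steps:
I(d, z) = -777 + 3*z (I(d, z) = -3*(259 - z) = -777 + 3*z)
(I(-149, 694) + 363577)/(R + o(-426)) = ((-777 + 3*694) + 363577)/(-234969 - 426) = ((-777 + 2082) + 363577)/(-235395) = (1305 + 363577)*(-1/235395) = 364882*(-1/235395) = -364882/235395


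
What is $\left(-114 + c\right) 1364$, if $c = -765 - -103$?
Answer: $-1058464$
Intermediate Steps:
$c = -662$ ($c = -765 + 103 = -662$)
$\left(-114 + c\right) 1364 = \left(-114 - 662\right) 1364 = \left(-776\right) 1364 = -1058464$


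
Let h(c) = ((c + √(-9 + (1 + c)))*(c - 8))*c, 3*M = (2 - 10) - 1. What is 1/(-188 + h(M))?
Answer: -287/94348 - 33*I*√11/94348 ≈ -0.0030419 - 0.0011601*I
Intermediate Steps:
M = -3 (M = ((2 - 10) - 1)/3 = (-8 - 1)/3 = (⅓)*(-9) = -3)
h(c) = c*(-8 + c)*(c + √(-8 + c)) (h(c) = ((c + √(-8 + c))*(-8 + c))*c = ((-8 + c)*(c + √(-8 + c)))*c = c*(-8 + c)*(c + √(-8 + c)))
1/(-188 + h(M)) = 1/(-188 - 3*((-3)² - 8*(-3) - 8*√(-8 - 3) - 3*√(-8 - 3))) = 1/(-188 - 3*(9 + 24 - 8*I*√11 - 3*I*√11)) = 1/(-188 - 3*(33 - 11*I*√11)) = 1/(-188 + (-99 + 33*I*√11)) = 1/(-287 + 33*I*√11)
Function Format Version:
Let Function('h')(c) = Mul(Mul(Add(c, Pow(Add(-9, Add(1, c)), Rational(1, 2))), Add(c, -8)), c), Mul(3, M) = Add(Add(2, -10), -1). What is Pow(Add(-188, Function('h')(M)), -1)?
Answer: Add(Rational(-287, 94348), Mul(Rational(-33, 94348), I, Pow(11, Rational(1, 2)))) ≈ Add(-0.0030419, Mul(-0.0011601, I))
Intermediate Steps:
M = -3 (M = Mul(Rational(1, 3), Add(Add(2, -10), -1)) = Mul(Rational(1, 3), Add(-8, -1)) = Mul(Rational(1, 3), -9) = -3)
Function('h')(c) = Mul(c, Add(-8, c), Add(c, Pow(Add(-8, c), Rational(1, 2)))) (Function('h')(c) = Mul(Mul(Add(c, Pow(Add(-8, c), Rational(1, 2))), Add(-8, c)), c) = Mul(Mul(Add(-8, c), Add(c, Pow(Add(-8, c), Rational(1, 2)))), c) = Mul(c, Add(-8, c), Add(c, Pow(Add(-8, c), Rational(1, 2)))))
Pow(Add(-188, Function('h')(M)), -1) = Pow(Add(-188, Mul(-3, Add(Pow(-3, 2), Mul(-8, -3), Mul(-8, Pow(Add(-8, -3), Rational(1, 2))), Mul(-3, Pow(Add(-8, -3), Rational(1, 2)))))), -1) = Pow(Add(-188, Mul(-3, Add(9, 24, Mul(-8, Pow(-11, Rational(1, 2))), Mul(-3, Pow(-11, Rational(1, 2)))))), -1) = Pow(Add(-188, Mul(-3, Add(9, 24, Mul(-8, Mul(I, Pow(11, Rational(1, 2)))), Mul(-3, Mul(I, Pow(11, Rational(1, 2))))))), -1) = Pow(Add(-188, Mul(-3, Add(9, 24, Mul(-8, I, Pow(11, Rational(1, 2))), Mul(-3, I, Pow(11, Rational(1, 2)))))), -1) = Pow(Add(-188, Mul(-3, Add(33, Mul(-11, I, Pow(11, Rational(1, 2)))))), -1) = Pow(Add(-188, Add(-99, Mul(33, I, Pow(11, Rational(1, 2))))), -1) = Pow(Add(-287, Mul(33, I, Pow(11, Rational(1, 2)))), -1)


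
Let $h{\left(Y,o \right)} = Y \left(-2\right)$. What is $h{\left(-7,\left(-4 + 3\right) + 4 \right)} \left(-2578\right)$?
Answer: $-36092$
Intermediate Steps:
$h{\left(Y,o \right)} = - 2 Y$
$h{\left(-7,\left(-4 + 3\right) + 4 \right)} \left(-2578\right) = \left(-2\right) \left(-7\right) \left(-2578\right) = 14 \left(-2578\right) = -36092$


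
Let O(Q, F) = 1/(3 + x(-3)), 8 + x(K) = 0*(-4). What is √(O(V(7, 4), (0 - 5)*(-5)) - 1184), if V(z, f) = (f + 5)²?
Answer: I*√29605/5 ≈ 34.412*I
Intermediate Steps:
x(K) = -8 (x(K) = -8 + 0*(-4) = -8 + 0 = -8)
V(z, f) = (5 + f)²
O(Q, F) = -⅕ (O(Q, F) = 1/(3 - 8) = 1/(-5) = -⅕)
√(O(V(7, 4), (0 - 5)*(-5)) - 1184) = √(-⅕ - 1184) = √(-5921/5) = I*√29605/5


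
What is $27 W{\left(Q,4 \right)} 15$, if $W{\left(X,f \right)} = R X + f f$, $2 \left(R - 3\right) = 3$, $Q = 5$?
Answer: $\frac{31185}{2} \approx 15593.0$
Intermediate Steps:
$R = \frac{9}{2}$ ($R = 3 + \frac{1}{2} \cdot 3 = 3 + \frac{3}{2} = \frac{9}{2} \approx 4.5$)
$W{\left(X,f \right)} = f^{2} + \frac{9 X}{2}$ ($W{\left(X,f \right)} = \frac{9 X}{2} + f f = \frac{9 X}{2} + f^{2} = f^{2} + \frac{9 X}{2}$)
$27 W{\left(Q,4 \right)} 15 = 27 \left(4^{2} + \frac{9}{2} \cdot 5\right) 15 = 27 \left(16 + \frac{45}{2}\right) 15 = 27 \cdot \frac{77}{2} \cdot 15 = \frac{2079}{2} \cdot 15 = \frac{31185}{2}$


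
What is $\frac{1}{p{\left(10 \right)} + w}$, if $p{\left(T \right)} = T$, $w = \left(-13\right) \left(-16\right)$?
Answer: $\frac{1}{218} \approx 0.0045872$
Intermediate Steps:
$w = 208$
$\frac{1}{p{\left(10 \right)} + w} = \frac{1}{10 + 208} = \frac{1}{218}$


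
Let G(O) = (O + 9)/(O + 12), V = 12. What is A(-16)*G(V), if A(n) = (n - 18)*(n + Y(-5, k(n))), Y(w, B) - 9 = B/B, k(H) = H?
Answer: 357/2 ≈ 178.50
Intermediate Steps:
Y(w, B) = 10 (Y(w, B) = 9 + B/B = 9 + 1 = 10)
A(n) = (-18 + n)*(10 + n) (A(n) = (n - 18)*(n + 10) = (-18 + n)*(10 + n))
G(O) = (9 + O)/(12 + O)
A(-16)*G(V) = (-180 + (-16)² - 8*(-16))*((9 + 12)/(12 + 12)) = (-180 + 256 + 128)*(21/24) = 204*((1/24)*21) = 204*(7/8) = 357/2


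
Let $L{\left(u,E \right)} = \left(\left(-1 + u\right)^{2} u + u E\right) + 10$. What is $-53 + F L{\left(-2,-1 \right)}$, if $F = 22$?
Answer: $-185$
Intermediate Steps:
$L{\left(u,E \right)} = 10 + E u + u \left(-1 + u\right)^{2}$ ($L{\left(u,E \right)} = \left(u \left(-1 + u\right)^{2} + E u\right) + 10 = \left(E u + u \left(-1 + u\right)^{2}\right) + 10 = 10 + E u + u \left(-1 + u\right)^{2}$)
$-53 + F L{\left(-2,-1 \right)} = -53 + 22 \left(10 - -2 - 2 \left(-1 - 2\right)^{2}\right) = -53 + 22 \left(10 + 2 - 2 \left(-3\right)^{2}\right) = -53 + 22 \left(10 + 2 - 18\right) = -53 + 22 \left(-6\right) = -53 - 132 = -185$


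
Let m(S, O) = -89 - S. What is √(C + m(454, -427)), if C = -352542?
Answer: I*√353085 ≈ 594.21*I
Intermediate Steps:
√(C + m(454, -427)) = √(-352542 + (-89 - 1*454)) = √(-352542 + (-89 - 454)) = √(-352542 - 543) = √(-353085) = I*√353085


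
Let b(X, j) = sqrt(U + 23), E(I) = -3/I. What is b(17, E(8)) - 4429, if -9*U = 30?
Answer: -4429 + sqrt(177)/3 ≈ -4424.6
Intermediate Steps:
U = -10/3 (U = -1/9*30 = -10/3 ≈ -3.3333)
b(X, j) = sqrt(177)/3 (b(X, j) = sqrt(-10/3 + 23) = sqrt(59/3) = sqrt(177)/3)
b(17, E(8)) - 4429 = sqrt(177)/3 - 4429 = -4429 + sqrt(177)/3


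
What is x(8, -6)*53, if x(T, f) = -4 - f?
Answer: 106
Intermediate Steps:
x(8, -6)*53 = (-4 - 1*(-6))*53 = (-4 + 6)*53 = 2*53 = 106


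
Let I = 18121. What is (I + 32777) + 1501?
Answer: 52399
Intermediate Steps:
(I + 32777) + 1501 = (18121 + 32777) + 1501 = 50898 + 1501 = 52399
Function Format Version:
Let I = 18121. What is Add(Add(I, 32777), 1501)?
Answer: 52399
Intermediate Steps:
Add(Add(I, 32777), 1501) = Add(Add(18121, 32777), 1501) = Add(50898, 1501) = 52399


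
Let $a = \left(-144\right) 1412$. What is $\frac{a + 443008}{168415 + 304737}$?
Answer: $\frac{3745}{7393} \approx 0.50656$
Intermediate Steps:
$a = -203328$
$\frac{a + 443008}{168415 + 304737} = \frac{-203328 + 443008}{168415 + 304737} = \frac{239680}{473152} = 239680 \cdot \frac{1}{473152} = \frac{3745}{7393}$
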